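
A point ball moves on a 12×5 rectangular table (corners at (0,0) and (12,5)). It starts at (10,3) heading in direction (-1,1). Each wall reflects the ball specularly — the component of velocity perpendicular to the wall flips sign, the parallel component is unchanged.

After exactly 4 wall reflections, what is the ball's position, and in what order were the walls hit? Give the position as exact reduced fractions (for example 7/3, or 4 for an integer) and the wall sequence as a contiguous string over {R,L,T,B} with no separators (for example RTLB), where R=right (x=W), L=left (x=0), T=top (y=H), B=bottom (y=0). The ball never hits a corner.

1. t=2 → T at (8,5); v=(-1,-1)
2. t=5 → B at (3,0); v=(-1,1)
3. t=3 → L at (0,3); v=(1,1)
4. t=2 → T at (2,5); v=(1,-1)

Final position: (2,5)
Wall sequence: TBLT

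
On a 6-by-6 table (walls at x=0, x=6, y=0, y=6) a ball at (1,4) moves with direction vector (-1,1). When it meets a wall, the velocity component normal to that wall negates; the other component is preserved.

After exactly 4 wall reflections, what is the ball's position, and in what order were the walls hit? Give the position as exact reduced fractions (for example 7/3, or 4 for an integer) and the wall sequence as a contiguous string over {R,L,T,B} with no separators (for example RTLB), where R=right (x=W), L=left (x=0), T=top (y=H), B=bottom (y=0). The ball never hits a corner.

1. t=1 → L at (0,5); v=(1,1)
2. t=1 → T at (1,6); v=(1,-1)
3. t=5 → R at (6,1); v=(-1,-1)
4. t=1 → B at (5,0); v=(-1,1)

Final position: (5,0)
Wall sequence: LTRB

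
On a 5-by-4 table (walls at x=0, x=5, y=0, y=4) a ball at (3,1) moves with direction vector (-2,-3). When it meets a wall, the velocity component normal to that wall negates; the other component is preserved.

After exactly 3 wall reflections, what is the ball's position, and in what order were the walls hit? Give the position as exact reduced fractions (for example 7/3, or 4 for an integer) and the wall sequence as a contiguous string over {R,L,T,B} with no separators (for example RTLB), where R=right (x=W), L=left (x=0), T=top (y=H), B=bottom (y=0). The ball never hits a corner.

Final position: (1/3,4)
Wall sequence: BLT

1. t=1/3 → B at (7/3,0); v=(-2,3)
2. t=7/6 → L at (0,7/2); v=(2,3)
3. t=1/6 → T at (1/3,4); v=(2,-3)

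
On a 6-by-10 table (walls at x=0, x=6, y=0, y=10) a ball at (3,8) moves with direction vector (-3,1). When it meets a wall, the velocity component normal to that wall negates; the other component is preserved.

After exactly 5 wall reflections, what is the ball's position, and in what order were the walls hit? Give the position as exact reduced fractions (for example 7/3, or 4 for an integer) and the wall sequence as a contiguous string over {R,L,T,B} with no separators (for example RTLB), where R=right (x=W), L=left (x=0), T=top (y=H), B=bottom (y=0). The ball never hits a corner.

1. t=1 → L at (0,9); v=(3,1)
2. t=1 → T at (3,10); v=(3,-1)
3. t=1 → R at (6,9); v=(-3,-1)
4. t=2 → L at (0,7); v=(3,-1)
5. t=2 → R at (6,5); v=(-3,-1)

Final position: (6,5)
Wall sequence: LTRLR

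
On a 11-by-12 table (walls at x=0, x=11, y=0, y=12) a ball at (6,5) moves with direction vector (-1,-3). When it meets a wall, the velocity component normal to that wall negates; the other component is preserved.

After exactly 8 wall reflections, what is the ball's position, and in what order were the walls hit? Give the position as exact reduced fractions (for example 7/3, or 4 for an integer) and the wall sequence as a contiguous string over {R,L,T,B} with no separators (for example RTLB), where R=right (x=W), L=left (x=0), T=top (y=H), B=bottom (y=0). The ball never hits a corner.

1. t=5/3 → B at (13/3,0); v=(-1,3)
2. t=4 → T at (1/3,12); v=(-1,-3)
3. t=1/3 → L at (0,11); v=(1,-3)
4. t=11/3 → B at (11/3,0); v=(1,3)
5. t=4 → T at (23/3,12); v=(1,-3)
6. t=10/3 → R at (11,2); v=(-1,-3)
7. t=2/3 → B at (31/3,0); v=(-1,3)
8. t=4 → T at (19/3,12); v=(-1,-3)

Final position: (19/3,12)
Wall sequence: BTLBTRBT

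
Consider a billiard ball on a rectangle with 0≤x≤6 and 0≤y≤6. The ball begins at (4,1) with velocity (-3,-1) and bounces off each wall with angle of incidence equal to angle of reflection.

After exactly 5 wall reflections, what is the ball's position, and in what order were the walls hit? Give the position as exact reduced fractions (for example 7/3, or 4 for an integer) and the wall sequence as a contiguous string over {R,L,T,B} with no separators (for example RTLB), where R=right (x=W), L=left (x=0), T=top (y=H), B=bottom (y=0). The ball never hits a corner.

1. t=1 → B at (1,0); v=(-3,1)
2. t=1/3 → L at (0,1/3); v=(3,1)
3. t=2 → R at (6,7/3); v=(-3,1)
4. t=2 → L at (0,13/3); v=(3,1)
5. t=5/3 → T at (5,6); v=(3,-1)

Final position: (5,6)
Wall sequence: BLRLT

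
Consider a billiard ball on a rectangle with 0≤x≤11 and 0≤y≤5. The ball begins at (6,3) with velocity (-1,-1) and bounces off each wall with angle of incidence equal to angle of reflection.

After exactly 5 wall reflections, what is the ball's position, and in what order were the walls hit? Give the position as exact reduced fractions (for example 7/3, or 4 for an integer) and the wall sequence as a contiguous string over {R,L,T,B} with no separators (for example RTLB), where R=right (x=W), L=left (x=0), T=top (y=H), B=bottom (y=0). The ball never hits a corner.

Final position: (11,4)
Wall sequence: BLTBR

1. t=3 → B at (3,0); v=(-1,1)
2. t=3 → L at (0,3); v=(1,1)
3. t=2 → T at (2,5); v=(1,-1)
4. t=5 → B at (7,0); v=(1,1)
5. t=4 → R at (11,4); v=(-1,1)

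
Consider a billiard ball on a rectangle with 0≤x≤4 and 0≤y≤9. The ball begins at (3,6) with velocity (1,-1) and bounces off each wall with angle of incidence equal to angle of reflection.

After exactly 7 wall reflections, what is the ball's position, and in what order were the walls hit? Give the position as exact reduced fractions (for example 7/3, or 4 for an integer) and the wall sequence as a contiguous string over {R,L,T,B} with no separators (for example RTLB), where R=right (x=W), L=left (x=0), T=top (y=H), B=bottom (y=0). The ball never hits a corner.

1. t=1 → R at (4,5); v=(-1,-1)
2. t=4 → L at (0,1); v=(1,-1)
3. t=1 → B at (1,0); v=(1,1)
4. t=3 → R at (4,3); v=(-1,1)
5. t=4 → L at (0,7); v=(1,1)
6. t=2 → T at (2,9); v=(1,-1)
7. t=2 → R at (4,7); v=(-1,-1)

Final position: (4,7)
Wall sequence: RLBRLTR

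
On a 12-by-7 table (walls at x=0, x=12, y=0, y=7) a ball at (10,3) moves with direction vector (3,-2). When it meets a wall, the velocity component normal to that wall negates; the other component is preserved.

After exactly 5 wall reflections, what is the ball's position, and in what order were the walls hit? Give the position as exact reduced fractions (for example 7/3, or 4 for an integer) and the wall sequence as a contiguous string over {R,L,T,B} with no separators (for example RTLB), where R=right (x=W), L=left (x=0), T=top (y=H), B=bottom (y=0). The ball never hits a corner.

1. t=2/3 → R at (12,5/3); v=(-3,-2)
2. t=5/6 → B at (19/2,0); v=(-3,2)
3. t=19/6 → L at (0,19/3); v=(3,2)
4. t=1/3 → T at (1,7); v=(3,-2)
5. t=7/2 → B at (23/2,0); v=(3,2)

Final position: (23/2,0)
Wall sequence: RBLTB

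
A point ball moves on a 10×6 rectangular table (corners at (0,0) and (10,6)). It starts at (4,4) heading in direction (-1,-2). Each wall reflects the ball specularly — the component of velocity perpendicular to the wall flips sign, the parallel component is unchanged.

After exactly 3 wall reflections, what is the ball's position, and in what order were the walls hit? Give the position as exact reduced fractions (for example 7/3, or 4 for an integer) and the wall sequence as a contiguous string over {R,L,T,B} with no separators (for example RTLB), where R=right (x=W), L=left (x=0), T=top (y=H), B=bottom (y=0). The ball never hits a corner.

Final position: (1,6)
Wall sequence: BLT

1. t=2 → B at (2,0); v=(-1,2)
2. t=2 → L at (0,4); v=(1,2)
3. t=1 → T at (1,6); v=(1,-2)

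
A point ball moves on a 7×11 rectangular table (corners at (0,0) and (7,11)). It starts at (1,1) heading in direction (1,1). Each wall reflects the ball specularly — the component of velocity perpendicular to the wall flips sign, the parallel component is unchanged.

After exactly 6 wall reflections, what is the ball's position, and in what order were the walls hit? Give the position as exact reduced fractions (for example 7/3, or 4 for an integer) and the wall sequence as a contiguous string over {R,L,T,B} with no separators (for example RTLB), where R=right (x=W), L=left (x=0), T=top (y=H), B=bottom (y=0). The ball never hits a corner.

Final position: (0,6)
Wall sequence: RTLRBL

1. t=6 → R at (7,7); v=(-1,1)
2. t=4 → T at (3,11); v=(-1,-1)
3. t=3 → L at (0,8); v=(1,-1)
4. t=7 → R at (7,1); v=(-1,-1)
5. t=1 → B at (6,0); v=(-1,1)
6. t=6 → L at (0,6); v=(1,1)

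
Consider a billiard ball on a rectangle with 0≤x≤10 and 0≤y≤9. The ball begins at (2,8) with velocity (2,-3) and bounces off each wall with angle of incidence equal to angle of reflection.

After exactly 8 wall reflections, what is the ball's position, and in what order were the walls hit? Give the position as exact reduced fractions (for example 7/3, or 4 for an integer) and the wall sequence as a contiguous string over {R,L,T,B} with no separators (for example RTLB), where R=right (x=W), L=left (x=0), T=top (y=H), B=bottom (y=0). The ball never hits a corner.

Final position: (26/3,0)
Wall sequence: BRTBLTRB

1. t=8/3 → B at (22/3,0); v=(2,3)
2. t=4/3 → R at (10,4); v=(-2,3)
3. t=5/3 → T at (20/3,9); v=(-2,-3)
4. t=3 → B at (2/3,0); v=(-2,3)
5. t=1/3 → L at (0,1); v=(2,3)
6. t=8/3 → T at (16/3,9); v=(2,-3)
7. t=7/3 → R at (10,2); v=(-2,-3)
8. t=2/3 → B at (26/3,0); v=(-2,3)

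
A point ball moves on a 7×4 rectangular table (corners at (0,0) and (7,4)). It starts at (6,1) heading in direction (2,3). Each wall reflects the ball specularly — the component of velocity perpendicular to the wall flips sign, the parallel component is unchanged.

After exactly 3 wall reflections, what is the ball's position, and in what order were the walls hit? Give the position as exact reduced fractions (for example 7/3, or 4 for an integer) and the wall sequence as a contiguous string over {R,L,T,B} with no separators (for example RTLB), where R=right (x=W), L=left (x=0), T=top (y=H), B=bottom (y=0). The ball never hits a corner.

1. t=1/2 → R at (7,5/2); v=(-2,3)
2. t=1/2 → T at (6,4); v=(-2,-3)
3. t=4/3 → B at (10/3,0); v=(-2,3)

Final position: (10/3,0)
Wall sequence: RTB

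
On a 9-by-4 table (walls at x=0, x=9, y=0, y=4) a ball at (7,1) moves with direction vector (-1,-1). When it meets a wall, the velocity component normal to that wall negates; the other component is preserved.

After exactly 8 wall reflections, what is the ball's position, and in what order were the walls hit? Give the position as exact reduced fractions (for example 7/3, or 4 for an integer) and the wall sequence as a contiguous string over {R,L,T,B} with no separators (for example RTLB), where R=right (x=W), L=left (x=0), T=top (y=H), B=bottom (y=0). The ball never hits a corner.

Final position: (4,4)
Wall sequence: BTLBTRBT

1. t=1 → B at (6,0); v=(-1,1)
2. t=4 → T at (2,4); v=(-1,-1)
3. t=2 → L at (0,2); v=(1,-1)
4. t=2 → B at (2,0); v=(1,1)
5. t=4 → T at (6,4); v=(1,-1)
6. t=3 → R at (9,1); v=(-1,-1)
7. t=1 → B at (8,0); v=(-1,1)
8. t=4 → T at (4,4); v=(-1,-1)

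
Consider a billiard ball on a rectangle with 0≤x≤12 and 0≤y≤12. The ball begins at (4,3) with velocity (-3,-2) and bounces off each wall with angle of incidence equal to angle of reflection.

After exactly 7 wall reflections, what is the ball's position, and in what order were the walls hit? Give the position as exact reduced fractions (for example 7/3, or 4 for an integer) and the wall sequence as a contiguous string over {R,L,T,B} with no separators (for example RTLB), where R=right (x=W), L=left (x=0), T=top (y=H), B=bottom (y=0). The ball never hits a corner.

Final position: (23/2,0)
Wall sequence: LBRTLRB

1. t=4/3 → L at (0,1/3); v=(3,-2)
2. t=1/6 → B at (1/2,0); v=(3,2)
3. t=23/6 → R at (12,23/3); v=(-3,2)
4. t=13/6 → T at (11/2,12); v=(-3,-2)
5. t=11/6 → L at (0,25/3); v=(3,-2)
6. t=4 → R at (12,1/3); v=(-3,-2)
7. t=1/6 → B at (23/2,0); v=(-3,2)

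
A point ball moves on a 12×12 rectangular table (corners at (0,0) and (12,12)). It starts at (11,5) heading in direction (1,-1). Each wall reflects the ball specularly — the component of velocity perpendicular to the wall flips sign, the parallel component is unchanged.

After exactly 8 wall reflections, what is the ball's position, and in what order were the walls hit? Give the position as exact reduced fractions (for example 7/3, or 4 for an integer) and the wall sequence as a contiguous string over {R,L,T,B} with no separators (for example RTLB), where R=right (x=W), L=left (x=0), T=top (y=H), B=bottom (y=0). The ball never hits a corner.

Final position: (4,12)
Wall sequence: RBLTRBLT

1. t=1 → R at (12,4); v=(-1,-1)
2. t=4 → B at (8,0); v=(-1,1)
3. t=8 → L at (0,8); v=(1,1)
4. t=4 → T at (4,12); v=(1,-1)
5. t=8 → R at (12,4); v=(-1,-1)
6. t=4 → B at (8,0); v=(-1,1)
7. t=8 → L at (0,8); v=(1,1)
8. t=4 → T at (4,12); v=(1,-1)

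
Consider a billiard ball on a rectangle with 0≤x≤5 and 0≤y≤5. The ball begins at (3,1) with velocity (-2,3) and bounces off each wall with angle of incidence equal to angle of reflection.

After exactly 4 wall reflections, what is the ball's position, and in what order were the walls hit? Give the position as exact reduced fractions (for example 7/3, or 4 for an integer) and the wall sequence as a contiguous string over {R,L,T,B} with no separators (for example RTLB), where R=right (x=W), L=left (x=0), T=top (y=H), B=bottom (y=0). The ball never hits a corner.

1. t=4/3 → T at (1/3,5); v=(-2,-3)
2. t=1/6 → L at (0,9/2); v=(2,-3)
3. t=3/2 → B at (3,0); v=(2,3)
4. t=1 → R at (5,3); v=(-2,3)

Final position: (5,3)
Wall sequence: TLBR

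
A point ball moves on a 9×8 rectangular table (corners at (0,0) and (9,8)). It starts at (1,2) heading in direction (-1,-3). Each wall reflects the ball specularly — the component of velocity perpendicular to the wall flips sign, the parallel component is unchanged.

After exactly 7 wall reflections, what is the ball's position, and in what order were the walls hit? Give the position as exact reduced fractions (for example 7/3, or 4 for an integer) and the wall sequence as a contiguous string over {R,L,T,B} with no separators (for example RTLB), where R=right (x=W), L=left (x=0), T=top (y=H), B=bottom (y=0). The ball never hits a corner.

Final position: (23/3,0)
Wall sequence: BLTBTRB

1. t=2/3 → B at (1/3,0); v=(-1,3)
2. t=1/3 → L at (0,1); v=(1,3)
3. t=7/3 → T at (7/3,8); v=(1,-3)
4. t=8/3 → B at (5,0); v=(1,3)
5. t=8/3 → T at (23/3,8); v=(1,-3)
6. t=4/3 → R at (9,4); v=(-1,-3)
7. t=4/3 → B at (23/3,0); v=(-1,3)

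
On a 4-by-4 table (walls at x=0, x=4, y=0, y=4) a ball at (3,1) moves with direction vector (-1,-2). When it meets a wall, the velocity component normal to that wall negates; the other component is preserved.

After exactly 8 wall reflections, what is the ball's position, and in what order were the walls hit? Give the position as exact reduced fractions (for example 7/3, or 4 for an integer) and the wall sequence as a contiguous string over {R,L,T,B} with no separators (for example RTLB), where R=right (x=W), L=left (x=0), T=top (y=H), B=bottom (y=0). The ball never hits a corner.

Final position: (1/2,4)
Wall sequence: BTLBTRBT

1. t=1/2 → B at (5/2,0); v=(-1,2)
2. t=2 → T at (1/2,4); v=(-1,-2)
3. t=1/2 → L at (0,3); v=(1,-2)
4. t=3/2 → B at (3/2,0); v=(1,2)
5. t=2 → T at (7/2,4); v=(1,-2)
6. t=1/2 → R at (4,3); v=(-1,-2)
7. t=3/2 → B at (5/2,0); v=(-1,2)
8. t=2 → T at (1/2,4); v=(-1,-2)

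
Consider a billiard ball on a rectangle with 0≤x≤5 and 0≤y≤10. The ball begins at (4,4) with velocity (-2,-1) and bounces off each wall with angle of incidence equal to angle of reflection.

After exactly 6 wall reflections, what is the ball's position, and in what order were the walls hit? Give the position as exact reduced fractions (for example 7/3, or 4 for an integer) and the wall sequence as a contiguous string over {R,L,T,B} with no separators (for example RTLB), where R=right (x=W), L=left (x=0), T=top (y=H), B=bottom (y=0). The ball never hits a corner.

1. t=2 → L at (0,2); v=(2,-1)
2. t=2 → B at (4,0); v=(2,1)
3. t=1/2 → R at (5,1/2); v=(-2,1)
4. t=5/2 → L at (0,3); v=(2,1)
5. t=5/2 → R at (5,11/2); v=(-2,1)
6. t=5/2 → L at (0,8); v=(2,1)

Final position: (0,8)
Wall sequence: LBRLRL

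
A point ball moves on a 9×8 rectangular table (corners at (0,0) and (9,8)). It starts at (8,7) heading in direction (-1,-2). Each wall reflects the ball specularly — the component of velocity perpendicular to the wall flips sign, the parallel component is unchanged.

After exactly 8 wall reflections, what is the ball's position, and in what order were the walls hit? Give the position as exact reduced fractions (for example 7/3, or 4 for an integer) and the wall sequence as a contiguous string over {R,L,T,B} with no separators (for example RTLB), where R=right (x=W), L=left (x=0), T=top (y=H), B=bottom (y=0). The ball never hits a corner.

1. t=7/2 → B at (9/2,0); v=(-1,2)
2. t=4 → T at (1/2,8); v=(-1,-2)
3. t=1/2 → L at (0,7); v=(1,-2)
4. t=7/2 → B at (7/2,0); v=(1,2)
5. t=4 → T at (15/2,8); v=(1,-2)
6. t=3/2 → R at (9,5); v=(-1,-2)
7. t=5/2 → B at (13/2,0); v=(-1,2)
8. t=4 → T at (5/2,8); v=(-1,-2)

Final position: (5/2,8)
Wall sequence: BTLBTRBT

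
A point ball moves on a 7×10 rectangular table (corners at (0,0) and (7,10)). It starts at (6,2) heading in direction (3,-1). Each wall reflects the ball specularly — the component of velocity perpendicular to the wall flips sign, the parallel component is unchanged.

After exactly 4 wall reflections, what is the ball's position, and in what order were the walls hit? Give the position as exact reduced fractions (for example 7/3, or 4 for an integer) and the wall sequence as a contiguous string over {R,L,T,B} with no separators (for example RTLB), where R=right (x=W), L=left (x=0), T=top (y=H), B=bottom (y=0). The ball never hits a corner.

1. t=1/3 → R at (7,5/3); v=(-3,-1)
2. t=5/3 → B at (2,0); v=(-3,1)
3. t=2/3 → L at (0,2/3); v=(3,1)
4. t=7/3 → R at (7,3); v=(-3,1)

Final position: (7,3)
Wall sequence: RBLR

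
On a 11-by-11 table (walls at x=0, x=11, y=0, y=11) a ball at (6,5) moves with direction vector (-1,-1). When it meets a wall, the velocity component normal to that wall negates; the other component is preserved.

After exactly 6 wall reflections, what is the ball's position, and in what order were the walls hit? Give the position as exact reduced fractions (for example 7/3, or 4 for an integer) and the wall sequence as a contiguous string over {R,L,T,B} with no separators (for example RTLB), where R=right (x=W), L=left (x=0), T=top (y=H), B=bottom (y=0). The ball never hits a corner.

1. t=5 → B at (1,0); v=(-1,1)
2. t=1 → L at (0,1); v=(1,1)
3. t=10 → T at (10,11); v=(1,-1)
4. t=1 → R at (11,10); v=(-1,-1)
5. t=10 → B at (1,0); v=(-1,1)
6. t=1 → L at (0,1); v=(1,1)

Final position: (0,1)
Wall sequence: BLTRBL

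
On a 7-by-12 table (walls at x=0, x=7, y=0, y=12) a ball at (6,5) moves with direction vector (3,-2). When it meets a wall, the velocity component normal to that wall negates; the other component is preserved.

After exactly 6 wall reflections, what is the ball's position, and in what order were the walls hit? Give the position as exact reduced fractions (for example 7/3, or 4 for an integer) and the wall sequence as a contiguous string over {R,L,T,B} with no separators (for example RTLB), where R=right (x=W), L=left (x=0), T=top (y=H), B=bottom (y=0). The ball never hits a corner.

1. t=1/3 → R at (7,13/3); v=(-3,-2)
2. t=13/6 → B at (1/2,0); v=(-3,2)
3. t=1/6 → L at (0,1/3); v=(3,2)
4. t=7/3 → R at (7,5); v=(-3,2)
5. t=7/3 → L at (0,29/3); v=(3,2)
6. t=7/6 → T at (7/2,12); v=(3,-2)

Final position: (7/2,12)
Wall sequence: RBLRLT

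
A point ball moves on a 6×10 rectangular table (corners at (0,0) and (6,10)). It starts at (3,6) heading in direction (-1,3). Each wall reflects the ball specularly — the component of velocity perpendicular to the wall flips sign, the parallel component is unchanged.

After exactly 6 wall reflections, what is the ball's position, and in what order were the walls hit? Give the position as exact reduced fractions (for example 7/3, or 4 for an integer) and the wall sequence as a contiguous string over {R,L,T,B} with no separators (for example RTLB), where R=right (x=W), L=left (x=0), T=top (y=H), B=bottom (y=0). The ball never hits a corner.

1. t=4/3 → T at (5/3,10); v=(-1,-3)
2. t=5/3 → L at (0,5); v=(1,-3)
3. t=5/3 → B at (5/3,0); v=(1,3)
4. t=10/3 → T at (5,10); v=(1,-3)
5. t=1 → R at (6,7); v=(-1,-3)
6. t=7/3 → B at (11/3,0); v=(-1,3)

Final position: (11/3,0)
Wall sequence: TLBTRB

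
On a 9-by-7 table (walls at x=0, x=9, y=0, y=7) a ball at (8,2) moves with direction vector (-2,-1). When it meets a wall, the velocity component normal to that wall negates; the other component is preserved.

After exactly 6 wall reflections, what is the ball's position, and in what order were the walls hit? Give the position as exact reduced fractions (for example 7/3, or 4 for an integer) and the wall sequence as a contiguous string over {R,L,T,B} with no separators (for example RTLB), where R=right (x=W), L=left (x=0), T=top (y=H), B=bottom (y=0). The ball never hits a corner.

Final position: (6,0)
Wall sequence: BLRTLB

1. t=2 → B at (4,0); v=(-2,1)
2. t=2 → L at (0,2); v=(2,1)
3. t=9/2 → R at (9,13/2); v=(-2,1)
4. t=1/2 → T at (8,7); v=(-2,-1)
5. t=4 → L at (0,3); v=(2,-1)
6. t=3 → B at (6,0); v=(2,1)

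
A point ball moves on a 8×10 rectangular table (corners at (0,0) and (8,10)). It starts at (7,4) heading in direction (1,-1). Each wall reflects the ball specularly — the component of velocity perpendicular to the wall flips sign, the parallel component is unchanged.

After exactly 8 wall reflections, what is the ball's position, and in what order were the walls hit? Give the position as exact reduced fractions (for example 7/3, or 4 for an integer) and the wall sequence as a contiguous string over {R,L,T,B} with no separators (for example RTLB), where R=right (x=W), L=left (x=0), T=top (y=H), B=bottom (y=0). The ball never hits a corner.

1. t=1 → R at (8,3); v=(-1,-1)
2. t=3 → B at (5,0); v=(-1,1)
3. t=5 → L at (0,5); v=(1,1)
4. t=5 → T at (5,10); v=(1,-1)
5. t=3 → R at (8,7); v=(-1,-1)
6. t=7 → B at (1,0); v=(-1,1)
7. t=1 → L at (0,1); v=(1,1)
8. t=8 → R at (8,9); v=(-1,1)

Final position: (8,9)
Wall sequence: RBLTRBLR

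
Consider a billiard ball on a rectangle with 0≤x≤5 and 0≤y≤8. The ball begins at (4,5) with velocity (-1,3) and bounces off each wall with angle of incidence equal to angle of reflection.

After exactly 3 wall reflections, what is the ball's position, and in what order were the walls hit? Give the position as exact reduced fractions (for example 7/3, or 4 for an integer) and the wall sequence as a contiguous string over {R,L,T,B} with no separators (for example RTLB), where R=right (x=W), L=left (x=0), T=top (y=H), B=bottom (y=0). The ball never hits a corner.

1. t=1 → T at (3,8); v=(-1,-3)
2. t=8/3 → B at (1/3,0); v=(-1,3)
3. t=1/3 → L at (0,1); v=(1,3)

Final position: (0,1)
Wall sequence: TBL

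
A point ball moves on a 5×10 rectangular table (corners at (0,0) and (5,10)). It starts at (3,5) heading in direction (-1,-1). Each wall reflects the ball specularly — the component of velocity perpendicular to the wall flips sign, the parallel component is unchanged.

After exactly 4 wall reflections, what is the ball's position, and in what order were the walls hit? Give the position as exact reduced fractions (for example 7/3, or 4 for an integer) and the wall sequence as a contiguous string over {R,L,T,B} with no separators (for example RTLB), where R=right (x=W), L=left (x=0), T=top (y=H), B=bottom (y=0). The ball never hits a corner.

1. t=3 → L at (0,2); v=(1,-1)
2. t=2 → B at (2,0); v=(1,1)
3. t=3 → R at (5,3); v=(-1,1)
4. t=5 → L at (0,8); v=(1,1)

Final position: (0,8)
Wall sequence: LBRL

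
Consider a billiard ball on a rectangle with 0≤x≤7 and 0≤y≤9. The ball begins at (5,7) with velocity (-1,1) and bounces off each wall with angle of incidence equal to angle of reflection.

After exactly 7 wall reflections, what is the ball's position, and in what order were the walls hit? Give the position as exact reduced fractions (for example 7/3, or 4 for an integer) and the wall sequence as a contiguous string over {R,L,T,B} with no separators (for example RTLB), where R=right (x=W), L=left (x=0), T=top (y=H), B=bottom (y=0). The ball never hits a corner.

Final position: (7,3)
Wall sequence: TLBRLTR

1. t=2 → T at (3,9); v=(-1,-1)
2. t=3 → L at (0,6); v=(1,-1)
3. t=6 → B at (6,0); v=(1,1)
4. t=1 → R at (7,1); v=(-1,1)
5. t=7 → L at (0,8); v=(1,1)
6. t=1 → T at (1,9); v=(1,-1)
7. t=6 → R at (7,3); v=(-1,-1)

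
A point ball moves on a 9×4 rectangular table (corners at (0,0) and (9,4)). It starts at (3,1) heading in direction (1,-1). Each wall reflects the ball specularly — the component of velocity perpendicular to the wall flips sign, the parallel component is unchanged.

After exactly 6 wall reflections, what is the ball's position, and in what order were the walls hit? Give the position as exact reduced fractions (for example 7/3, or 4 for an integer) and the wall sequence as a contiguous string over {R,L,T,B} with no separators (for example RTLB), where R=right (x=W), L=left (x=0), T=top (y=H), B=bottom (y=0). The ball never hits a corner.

1. t=1 → B at (4,0); v=(1,1)
2. t=4 → T at (8,4); v=(1,-1)
3. t=1 → R at (9,3); v=(-1,-1)
4. t=3 → B at (6,0); v=(-1,1)
5. t=4 → T at (2,4); v=(-1,-1)
6. t=2 → L at (0,2); v=(1,-1)

Final position: (0,2)
Wall sequence: BTRBTL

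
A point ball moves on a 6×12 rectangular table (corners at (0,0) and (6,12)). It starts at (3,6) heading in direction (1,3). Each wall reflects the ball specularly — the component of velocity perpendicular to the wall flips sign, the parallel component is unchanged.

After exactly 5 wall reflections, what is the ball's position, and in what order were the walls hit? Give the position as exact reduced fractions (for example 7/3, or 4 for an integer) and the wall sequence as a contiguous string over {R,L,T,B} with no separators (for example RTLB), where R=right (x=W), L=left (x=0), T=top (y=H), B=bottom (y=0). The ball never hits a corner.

1. t=2 → T at (5,12); v=(1,-3)
2. t=1 → R at (6,9); v=(-1,-3)
3. t=3 → B at (3,0); v=(-1,3)
4. t=3 → L at (0,9); v=(1,3)
5. t=1 → T at (1,12); v=(1,-3)

Final position: (1,12)
Wall sequence: TRBLT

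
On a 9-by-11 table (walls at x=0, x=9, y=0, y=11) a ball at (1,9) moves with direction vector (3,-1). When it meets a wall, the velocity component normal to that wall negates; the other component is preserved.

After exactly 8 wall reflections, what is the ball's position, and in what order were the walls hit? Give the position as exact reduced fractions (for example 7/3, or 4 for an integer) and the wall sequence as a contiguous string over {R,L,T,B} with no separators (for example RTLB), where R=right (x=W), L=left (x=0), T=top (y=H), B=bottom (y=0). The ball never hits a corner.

1. t=8/3 → R at (9,19/3); v=(-3,-1)
2. t=3 → L at (0,10/3); v=(3,-1)
3. t=3 → R at (9,1/3); v=(-3,-1)
4. t=1/3 → B at (8,0); v=(-3,1)
5. t=8/3 → L at (0,8/3); v=(3,1)
6. t=3 → R at (9,17/3); v=(-3,1)
7. t=3 → L at (0,26/3); v=(3,1)
8. t=7/3 → T at (7,11); v=(3,-1)

Final position: (7,11)
Wall sequence: RLRBLRLT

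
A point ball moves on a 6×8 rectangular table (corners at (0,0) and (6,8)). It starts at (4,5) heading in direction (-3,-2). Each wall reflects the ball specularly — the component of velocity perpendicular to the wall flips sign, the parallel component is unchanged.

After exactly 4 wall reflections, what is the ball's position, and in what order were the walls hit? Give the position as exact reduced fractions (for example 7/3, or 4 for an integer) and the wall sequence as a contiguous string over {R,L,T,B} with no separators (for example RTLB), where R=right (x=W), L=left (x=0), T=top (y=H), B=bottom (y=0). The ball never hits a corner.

Final position: (0,17/3)
Wall sequence: LBRL

1. t=4/3 → L at (0,7/3); v=(3,-2)
2. t=7/6 → B at (7/2,0); v=(3,2)
3. t=5/6 → R at (6,5/3); v=(-3,2)
4. t=2 → L at (0,17/3); v=(3,2)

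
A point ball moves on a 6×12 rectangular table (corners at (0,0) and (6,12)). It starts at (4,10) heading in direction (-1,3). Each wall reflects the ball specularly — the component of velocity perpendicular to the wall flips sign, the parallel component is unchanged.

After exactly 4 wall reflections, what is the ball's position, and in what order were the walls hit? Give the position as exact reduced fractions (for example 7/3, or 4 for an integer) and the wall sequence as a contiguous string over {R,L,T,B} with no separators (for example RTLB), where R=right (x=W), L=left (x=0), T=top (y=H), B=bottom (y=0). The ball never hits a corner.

1. t=2/3 → T at (10/3,12); v=(-1,-3)
2. t=10/3 → L at (0,2); v=(1,-3)
3. t=2/3 → B at (2/3,0); v=(1,3)
4. t=4 → T at (14/3,12); v=(1,-3)

Final position: (14/3,12)
Wall sequence: TLBT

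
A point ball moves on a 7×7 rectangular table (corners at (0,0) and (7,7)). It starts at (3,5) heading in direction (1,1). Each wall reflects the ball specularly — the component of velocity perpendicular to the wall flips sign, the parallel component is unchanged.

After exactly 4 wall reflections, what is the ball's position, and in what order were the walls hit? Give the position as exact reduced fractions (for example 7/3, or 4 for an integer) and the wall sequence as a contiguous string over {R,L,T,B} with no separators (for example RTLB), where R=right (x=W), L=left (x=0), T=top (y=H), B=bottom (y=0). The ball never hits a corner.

1. t=2 → T at (5,7); v=(1,-1)
2. t=2 → R at (7,5); v=(-1,-1)
3. t=5 → B at (2,0); v=(-1,1)
4. t=2 → L at (0,2); v=(1,1)

Final position: (0,2)
Wall sequence: TRBL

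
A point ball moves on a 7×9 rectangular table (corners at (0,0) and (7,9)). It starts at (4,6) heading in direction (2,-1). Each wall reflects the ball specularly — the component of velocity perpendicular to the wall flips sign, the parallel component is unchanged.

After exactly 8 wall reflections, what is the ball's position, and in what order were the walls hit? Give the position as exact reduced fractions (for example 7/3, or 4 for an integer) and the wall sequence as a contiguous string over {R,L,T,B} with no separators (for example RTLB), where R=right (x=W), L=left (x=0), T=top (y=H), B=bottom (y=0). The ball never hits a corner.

1. t=3/2 → R at (7,9/2); v=(-2,-1)
2. t=7/2 → L at (0,1); v=(2,-1)
3. t=1 → B at (2,0); v=(2,1)
4. t=5/2 → R at (7,5/2); v=(-2,1)
5. t=7/2 → L at (0,6); v=(2,1)
6. t=3 → T at (6,9); v=(2,-1)
7. t=1/2 → R at (7,17/2); v=(-2,-1)
8. t=7/2 → L at (0,5); v=(2,-1)

Final position: (0,5)
Wall sequence: RLBRLTRL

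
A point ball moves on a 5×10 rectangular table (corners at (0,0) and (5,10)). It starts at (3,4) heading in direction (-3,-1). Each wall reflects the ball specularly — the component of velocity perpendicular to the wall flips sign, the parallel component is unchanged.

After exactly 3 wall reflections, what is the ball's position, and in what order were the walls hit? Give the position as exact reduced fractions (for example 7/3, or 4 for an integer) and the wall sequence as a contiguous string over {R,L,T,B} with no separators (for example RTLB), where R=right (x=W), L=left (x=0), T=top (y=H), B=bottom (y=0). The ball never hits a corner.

Final position: (1,0)
Wall sequence: LRB

1. t=1 → L at (0,3); v=(3,-1)
2. t=5/3 → R at (5,4/3); v=(-3,-1)
3. t=4/3 → B at (1,0); v=(-3,1)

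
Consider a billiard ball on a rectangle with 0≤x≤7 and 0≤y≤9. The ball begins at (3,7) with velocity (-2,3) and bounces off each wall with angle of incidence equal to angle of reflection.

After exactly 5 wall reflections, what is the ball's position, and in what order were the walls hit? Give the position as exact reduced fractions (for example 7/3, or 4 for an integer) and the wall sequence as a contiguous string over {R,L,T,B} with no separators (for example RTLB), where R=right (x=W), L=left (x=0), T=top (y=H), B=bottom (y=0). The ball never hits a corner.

1. t=2/3 → T at (5/3,9); v=(-2,-3)
2. t=5/6 → L at (0,13/2); v=(2,-3)
3. t=13/6 → B at (13/3,0); v=(2,3)
4. t=4/3 → R at (7,4); v=(-2,3)
5. t=5/3 → T at (11/3,9); v=(-2,-3)

Final position: (11/3,9)
Wall sequence: TLBRT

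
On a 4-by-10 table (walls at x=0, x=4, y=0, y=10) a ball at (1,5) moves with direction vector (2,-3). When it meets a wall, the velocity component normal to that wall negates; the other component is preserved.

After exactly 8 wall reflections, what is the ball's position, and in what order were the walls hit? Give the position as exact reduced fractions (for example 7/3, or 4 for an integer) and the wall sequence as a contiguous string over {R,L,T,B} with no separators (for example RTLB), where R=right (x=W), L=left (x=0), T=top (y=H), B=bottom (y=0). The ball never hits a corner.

1. t=3/2 → R at (4,1/2); v=(-2,-3)
2. t=1/6 → B at (11/3,0); v=(-2,3)
3. t=11/6 → L at (0,11/2); v=(2,3)
4. t=3/2 → T at (3,10); v=(2,-3)
5. t=1/2 → R at (4,17/2); v=(-2,-3)
6. t=2 → L at (0,5/2); v=(2,-3)
7. t=5/6 → B at (5/3,0); v=(2,3)
8. t=7/6 → R at (4,7/2); v=(-2,3)

Final position: (4,7/2)
Wall sequence: RBLTRLBR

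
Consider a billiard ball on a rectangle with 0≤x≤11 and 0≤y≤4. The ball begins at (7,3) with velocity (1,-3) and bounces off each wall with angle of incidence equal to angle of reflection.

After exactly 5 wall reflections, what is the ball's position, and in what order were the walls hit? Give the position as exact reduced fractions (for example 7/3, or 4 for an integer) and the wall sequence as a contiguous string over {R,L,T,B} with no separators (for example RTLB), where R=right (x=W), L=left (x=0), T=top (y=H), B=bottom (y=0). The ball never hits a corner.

Final position: (10,4)
Wall sequence: BTBRT

1. t=1 → B at (8,0); v=(1,3)
2. t=4/3 → T at (28/3,4); v=(1,-3)
3. t=4/3 → B at (32/3,0); v=(1,3)
4. t=1/3 → R at (11,1); v=(-1,3)
5. t=1 → T at (10,4); v=(-1,-3)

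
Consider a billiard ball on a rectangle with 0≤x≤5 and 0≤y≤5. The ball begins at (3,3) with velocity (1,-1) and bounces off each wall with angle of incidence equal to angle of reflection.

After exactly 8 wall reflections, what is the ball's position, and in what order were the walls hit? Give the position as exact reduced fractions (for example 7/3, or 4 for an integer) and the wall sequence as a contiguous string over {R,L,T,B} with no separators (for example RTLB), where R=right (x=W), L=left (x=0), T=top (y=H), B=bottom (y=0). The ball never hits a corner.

1. t=2 → R at (5,1); v=(-1,-1)
2. t=1 → B at (4,0); v=(-1,1)
3. t=4 → L at (0,4); v=(1,1)
4. t=1 → T at (1,5); v=(1,-1)
5. t=4 → R at (5,1); v=(-1,-1)
6. t=1 → B at (4,0); v=(-1,1)
7. t=4 → L at (0,4); v=(1,1)
8. t=1 → T at (1,5); v=(1,-1)

Final position: (1,5)
Wall sequence: RBLTRBLT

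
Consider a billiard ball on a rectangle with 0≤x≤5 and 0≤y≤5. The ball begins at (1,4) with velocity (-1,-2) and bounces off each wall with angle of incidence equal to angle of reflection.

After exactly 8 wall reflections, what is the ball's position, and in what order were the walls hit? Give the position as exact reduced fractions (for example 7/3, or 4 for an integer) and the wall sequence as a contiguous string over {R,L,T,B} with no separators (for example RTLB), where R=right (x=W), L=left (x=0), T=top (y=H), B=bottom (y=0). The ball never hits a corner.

Final position: (1,0)
Wall sequence: LBTRBTLB

1. t=1 → L at (0,2); v=(1,-2)
2. t=1 → B at (1,0); v=(1,2)
3. t=5/2 → T at (7/2,5); v=(1,-2)
4. t=3/2 → R at (5,2); v=(-1,-2)
5. t=1 → B at (4,0); v=(-1,2)
6. t=5/2 → T at (3/2,5); v=(-1,-2)
7. t=3/2 → L at (0,2); v=(1,-2)
8. t=1 → B at (1,0); v=(1,2)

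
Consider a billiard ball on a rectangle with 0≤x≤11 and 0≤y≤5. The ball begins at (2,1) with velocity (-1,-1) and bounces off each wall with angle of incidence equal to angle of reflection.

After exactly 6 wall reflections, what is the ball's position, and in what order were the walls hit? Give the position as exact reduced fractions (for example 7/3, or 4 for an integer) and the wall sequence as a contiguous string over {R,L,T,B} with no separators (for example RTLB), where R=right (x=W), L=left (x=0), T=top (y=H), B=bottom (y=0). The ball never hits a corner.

Final position: (8,5)
Wall sequence: BLTBRT

1. t=1 → B at (1,0); v=(-1,1)
2. t=1 → L at (0,1); v=(1,1)
3. t=4 → T at (4,5); v=(1,-1)
4. t=5 → B at (9,0); v=(1,1)
5. t=2 → R at (11,2); v=(-1,1)
6. t=3 → T at (8,5); v=(-1,-1)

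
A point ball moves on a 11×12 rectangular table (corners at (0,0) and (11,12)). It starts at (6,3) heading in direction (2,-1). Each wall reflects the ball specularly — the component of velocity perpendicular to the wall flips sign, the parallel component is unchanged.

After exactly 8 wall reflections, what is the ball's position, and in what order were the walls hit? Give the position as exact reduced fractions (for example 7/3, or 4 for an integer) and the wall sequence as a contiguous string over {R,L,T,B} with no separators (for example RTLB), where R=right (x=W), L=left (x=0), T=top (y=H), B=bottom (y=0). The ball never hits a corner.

1. t=5/2 → R at (11,1/2); v=(-2,-1)
2. t=1/2 → B at (10,0); v=(-2,1)
3. t=5 → L at (0,5); v=(2,1)
4. t=11/2 → R at (11,21/2); v=(-2,1)
5. t=3/2 → T at (8,12); v=(-2,-1)
6. t=4 → L at (0,8); v=(2,-1)
7. t=11/2 → R at (11,5/2); v=(-2,-1)
8. t=5/2 → B at (6,0); v=(-2,1)

Final position: (6,0)
Wall sequence: RBLRTLRB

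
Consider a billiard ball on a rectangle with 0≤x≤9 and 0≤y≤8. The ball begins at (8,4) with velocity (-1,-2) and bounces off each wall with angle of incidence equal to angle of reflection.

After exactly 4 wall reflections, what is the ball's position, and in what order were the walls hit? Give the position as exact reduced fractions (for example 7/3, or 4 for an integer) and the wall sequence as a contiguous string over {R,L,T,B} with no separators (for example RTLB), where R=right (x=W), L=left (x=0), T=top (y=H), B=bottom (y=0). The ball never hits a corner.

Final position: (2,0)
Wall sequence: BTLB

1. t=2 → B at (6,0); v=(-1,2)
2. t=4 → T at (2,8); v=(-1,-2)
3. t=2 → L at (0,4); v=(1,-2)
4. t=2 → B at (2,0); v=(1,2)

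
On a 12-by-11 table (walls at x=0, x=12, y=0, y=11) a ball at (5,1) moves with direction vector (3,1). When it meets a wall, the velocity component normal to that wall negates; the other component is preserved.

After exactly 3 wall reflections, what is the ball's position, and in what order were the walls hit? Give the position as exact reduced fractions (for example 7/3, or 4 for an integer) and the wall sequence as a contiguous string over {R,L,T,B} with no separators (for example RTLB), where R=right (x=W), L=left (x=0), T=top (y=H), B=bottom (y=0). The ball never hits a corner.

1. t=7/3 → R at (12,10/3); v=(-3,1)
2. t=4 → L at (0,22/3); v=(3,1)
3. t=11/3 → T at (11,11); v=(3,-1)

Final position: (11,11)
Wall sequence: RLT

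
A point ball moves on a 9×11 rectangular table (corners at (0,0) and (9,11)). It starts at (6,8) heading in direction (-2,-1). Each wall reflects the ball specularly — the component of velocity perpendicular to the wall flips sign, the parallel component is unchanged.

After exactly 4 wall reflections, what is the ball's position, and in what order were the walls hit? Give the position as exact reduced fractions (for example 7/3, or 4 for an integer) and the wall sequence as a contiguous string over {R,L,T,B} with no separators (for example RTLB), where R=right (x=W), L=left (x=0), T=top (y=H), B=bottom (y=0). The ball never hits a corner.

Final position: (0,4)
Wall sequence: LRBL

1. t=3 → L at (0,5); v=(2,-1)
2. t=9/2 → R at (9,1/2); v=(-2,-1)
3. t=1/2 → B at (8,0); v=(-2,1)
4. t=4 → L at (0,4); v=(2,1)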